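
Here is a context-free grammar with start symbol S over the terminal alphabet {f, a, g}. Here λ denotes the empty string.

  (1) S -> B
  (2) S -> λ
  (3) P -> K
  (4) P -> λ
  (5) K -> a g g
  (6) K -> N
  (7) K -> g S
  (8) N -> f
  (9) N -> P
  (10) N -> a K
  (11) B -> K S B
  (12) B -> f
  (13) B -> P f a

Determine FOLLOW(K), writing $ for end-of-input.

FIRST(S) = {λ, a, f, g}  (via B)
FIRST(P) = {λ, a, f, g}  (via K)
FIRST(N) = {λ, a, f, g}  (via P)
FIRST(K) = {λ, a, f, g}  (via N)
FIRST(B) = {a, f, g}  (via K S B, P f a)
FOLLOW(S) includes $ since S is the start symbol.
FOLLOW(S): in K->g S, the suffix after S is empty, so FOLLOW(S) ⊇ FOLLOW(K) = {a, f, g}; in B->K S B, S is followed by B with FIRST {a, f, g}. Thus FOLLOW(S) = {$, a, f, g}.
FOLLOW(B): in S->B, the suffix after B is empty, so FOLLOW(B) ⊇ FOLLOW(S) = {$, a, f, g}; in B->K S B, the suffix after B is empty (adds nothing new). Thus FOLLOW(B) = {$, a, f, g}.
FOLLOW(P): in N->P, the suffix after P is empty, so FOLLOW(P) ⊇ FOLLOW(N) = {a, f, g}; in B->P f a, P is followed by f a with FIRST {f}. Thus FOLLOW(P) = {a, f, g}.
FOLLOW(K): in P->K, the suffix after K is empty, so FOLLOW(K) ⊇ FOLLOW(P) = {a, f, g}; in N->a K, the suffix after K is empty, so FOLLOW(K) ⊇ FOLLOW(N) = {a, f, g}; in B->K S B, K is followed by S B with FIRST {a, f, g}. Thus FOLLOW(K) = {a, f, g}.
FOLLOW(N): in K->N, the suffix after N is empty, so FOLLOW(N) ⊇ FOLLOW(K) = {a, f, g}. Thus FOLLOW(N) = {a, f, g}.

{a, f, g}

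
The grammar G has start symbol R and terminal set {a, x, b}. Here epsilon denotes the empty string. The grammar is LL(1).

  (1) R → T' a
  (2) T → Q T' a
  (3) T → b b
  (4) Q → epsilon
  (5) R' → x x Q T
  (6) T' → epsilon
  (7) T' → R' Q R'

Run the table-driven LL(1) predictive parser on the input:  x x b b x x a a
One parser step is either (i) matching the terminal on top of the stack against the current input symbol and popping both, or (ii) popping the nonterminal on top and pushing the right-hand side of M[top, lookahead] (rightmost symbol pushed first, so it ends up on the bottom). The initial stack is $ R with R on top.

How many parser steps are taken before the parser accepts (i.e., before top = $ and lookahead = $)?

step 1: stack=$ R  input=x x b b x x a a $  — expand R → T' a
step 2: stack=$ a T'  input=x x b b x x a a $  — expand T' → R' Q R'
step 3: stack=$ a R' Q R'  input=x x b b x x a a $  — expand R' → x x Q T
step 4: stack=$ a R' Q T Q x x  input=x x b b x x a a $  — match x
step 5: stack=$ a R' Q T Q x  input=x b b x x a a $  — match x
step 6: stack=$ a R' Q T Q  input=b b x x a a $  — expand Q → epsilon
step 7: stack=$ a R' Q T  input=b b x x a a $  — expand T → b b
step 8: stack=$ a R' Q b b  input=b b x x a a $  — match b
step 9: stack=$ a R' Q b  input=b x x a a $  — match b
step 10: stack=$ a R' Q  input=x x a a $  — expand Q → epsilon
step 11: stack=$ a R'  input=x x a a $  — expand R' → x x Q T
step 12: stack=$ a T Q x x  input=x x a a $  — match x
step 13: stack=$ a T Q x  input=x a a $  — match x
step 14: stack=$ a T Q  input=a a $  — expand Q → epsilon
step 15: stack=$ a T  input=a a $  — expand T → Q T' a
step 16: stack=$ a a T' Q  input=a a $  — expand Q → epsilon
step 17: stack=$ a a T'  input=a a $  — expand T' → epsilon
step 18: stack=$ a a  input=a a $  — match a
step 19: stack=$ a  input=a $  — match a
Accept reached after 19 steps.

19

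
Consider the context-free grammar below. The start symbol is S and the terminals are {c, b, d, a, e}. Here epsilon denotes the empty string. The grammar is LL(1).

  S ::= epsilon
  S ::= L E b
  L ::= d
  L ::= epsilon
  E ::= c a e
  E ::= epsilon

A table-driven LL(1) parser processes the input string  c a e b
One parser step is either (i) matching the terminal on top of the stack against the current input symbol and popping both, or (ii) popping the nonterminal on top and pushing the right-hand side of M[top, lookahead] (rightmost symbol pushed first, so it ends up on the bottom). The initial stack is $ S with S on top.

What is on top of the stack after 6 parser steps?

     Stack      Input      Action
  1  $ S        c a e b $  expand S ::= L E b
  2  $ b E L    c a e b $  expand L ::= epsilon
  3  $ b E      c a e b $  expand E ::= c a e
  4  $ b e a c  c a e b $  match c
  5  $ b e a    a e b $    match a
  6  $ b e      e b $      match e
Stack after step 6: $ b (top = b).

b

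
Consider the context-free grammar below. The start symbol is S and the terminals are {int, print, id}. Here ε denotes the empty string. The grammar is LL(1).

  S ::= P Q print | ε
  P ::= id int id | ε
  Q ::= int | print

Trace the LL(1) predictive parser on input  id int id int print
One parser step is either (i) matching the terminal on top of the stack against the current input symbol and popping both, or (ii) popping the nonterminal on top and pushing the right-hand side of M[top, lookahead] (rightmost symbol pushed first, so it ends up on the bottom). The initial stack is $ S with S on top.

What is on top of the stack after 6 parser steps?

int

step 1: stack=$ S  input=id int id int print $  — expand S ::= P Q print
step 2: stack=$ print Q P  input=id int id int print $  — expand P ::= id int id
step 3: stack=$ print Q id int id  input=id int id int print $  — match id
step 4: stack=$ print Q id int  input=int id int print $  — match int
step 5: stack=$ print Q id  input=id int print $  — match id
step 6: stack=$ print Q  input=int print $  — expand Q ::= int
Stack after step 6: $ print int (top = int).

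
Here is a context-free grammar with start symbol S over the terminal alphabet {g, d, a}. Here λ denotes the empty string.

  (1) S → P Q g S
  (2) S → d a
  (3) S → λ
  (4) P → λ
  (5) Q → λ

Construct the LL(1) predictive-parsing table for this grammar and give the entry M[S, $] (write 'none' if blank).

FIRST(P): from P→λ we get {λ}. So FIRST(P) = {λ}.
FIRST(Q): from Q→λ we get {λ}. So FIRST(Q) = {λ}.
FIRST(S): from S→P Q g S we get {g}; from S→d a we get {d}; from S→λ we get {λ}. So FIRST(S) = {λ, d, g}.
FOLLOW(S) includes $ since S is the start symbol.
FOLLOW(S): in S→P Q g S, the suffix after S is empty (adds nothing new). Thus FOLLOW(S) = {$}.
For S → P Q g S: FIRST(P Q g S) = {g}, so it goes in M[S, t] for t ∈ {g}.
For S → d a: FIRST(d a) = {d}, so it goes in M[S, t] for t ∈ {d}.
For S → λ: FIRST(λ) = {λ}, so it goes in M[S, t] for t ∈ {}; since λ ∈ FIRST, also for every t ∈ FOLLOW(S) = {$}.

S → λ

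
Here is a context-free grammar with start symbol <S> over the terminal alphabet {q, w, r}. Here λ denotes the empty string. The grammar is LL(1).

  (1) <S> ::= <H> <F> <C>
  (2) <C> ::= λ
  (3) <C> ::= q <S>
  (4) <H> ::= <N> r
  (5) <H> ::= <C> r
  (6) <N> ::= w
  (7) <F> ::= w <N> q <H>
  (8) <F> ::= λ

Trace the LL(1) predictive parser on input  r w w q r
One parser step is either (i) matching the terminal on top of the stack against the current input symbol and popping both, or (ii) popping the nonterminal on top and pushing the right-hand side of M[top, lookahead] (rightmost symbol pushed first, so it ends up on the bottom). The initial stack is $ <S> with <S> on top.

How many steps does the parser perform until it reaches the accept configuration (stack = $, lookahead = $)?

step 1: stack=$ <S>  input=r w w q r $  — expand <S> ::= <H> <F> <C>
step 2: stack=$ <C> <F> <H>  input=r w w q r $  — expand <H> ::= <C> r
step 3: stack=$ <C> <F> r <C>  input=r w w q r $  — expand <C> ::= λ
step 4: stack=$ <C> <F> r  input=r w w q r $  — match r
step 5: stack=$ <C> <F>  input=w w q r $  — expand <F> ::= w <N> q <H>
step 6: stack=$ <C> <H> q <N> w  input=w w q r $  — match w
step 7: stack=$ <C> <H> q <N>  input=w q r $  — expand <N> ::= w
step 8: stack=$ <C> <H> q w  input=w q r $  — match w
step 9: stack=$ <C> <H> q  input=q r $  — match q
step 10: stack=$ <C> <H>  input=r $  — expand <H> ::= <C> r
step 11: stack=$ <C> r <C>  input=r $  — expand <C> ::= λ
step 12: stack=$ <C> r  input=r $  — match r
step 13: stack=$ <C>  input=$  — expand <C> ::= λ
Accept reached after 13 steps.

13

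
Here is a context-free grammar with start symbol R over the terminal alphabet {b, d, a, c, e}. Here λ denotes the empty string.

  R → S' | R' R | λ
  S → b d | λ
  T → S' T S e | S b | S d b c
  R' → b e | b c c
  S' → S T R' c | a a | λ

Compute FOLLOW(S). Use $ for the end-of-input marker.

FIRST(S): from S→b d we get {b}; from S→λ we get {λ}. So FIRST(S) = {λ, b}.
FIRST(R'): from R'→b e we get {b}; from R'→b c c we get {b}. So FIRST(R') = {b}.
FIRST(R): from R→S' we get {λ, a, b, d}; from R→R' R we get {b}; from R→λ we get {λ}. So FIRST(R) = {λ, a, b, d}.
FIRST(T): from T→S' T S e we get {a, b, d}; from T→S b we get {b}; from T→S d b c we get {b, d}. So FIRST(T) = {a, b, d}.
FIRST(S'): from S'→S T R' c we get {a, b, d}; from S'→a a we get {a}; from S'→λ we get {λ}. So FIRST(S') = {λ, a, b, d}.
FOLLOW(R) includes $ since R is the start symbol.
FOLLOW(R): in R→R' R, the suffix after R is empty (adds nothing new). Thus FOLLOW(R) = {$}.
FOLLOW(S): in T→S' T S e, S is followed by e with FIRST {e}; in T→S b, S is followed by b with FIRST {b}; in T→S d b c, S is followed by d b c with FIRST {d}; in S'→S T R' c, S is followed by T R' c with FIRST {a, b, d}. Thus FOLLOW(S) = {a, b, d, e}.
FOLLOW(T): in T→S' T S e, T is followed by S e with FIRST {b, e}; in S'→S T R' c, T is followed by R' c with FIRST {b}. Thus FOLLOW(T) = {b, e}.
FOLLOW(R'): in R→R' R, R' is followed by R with FIRST {λ, a, b, d}; in R→R' R, the suffix after R' is nullable, so FOLLOW(R') ⊇ FOLLOW(R) = {$}; in S'→S T R' c, R' is followed by c with FIRST {c}. Thus FOLLOW(R') = {$, a, b, c, d}.
FOLLOW(S'): in R→S', the suffix after S' is empty, so FOLLOW(S') ⊇ FOLLOW(R) = {$}; in T→S' T S e, S' is followed by T S e with FIRST {a, b, d}. Thus FOLLOW(S') = {$, a, b, d}.

{a, b, d, e}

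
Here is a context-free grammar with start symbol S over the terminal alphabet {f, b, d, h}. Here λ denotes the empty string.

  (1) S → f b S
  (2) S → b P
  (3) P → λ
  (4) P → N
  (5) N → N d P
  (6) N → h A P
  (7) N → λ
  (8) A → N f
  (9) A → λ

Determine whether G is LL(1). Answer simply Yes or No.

No

FIRST(S) = {b, f}
FIRST(P) = {λ, d, h}
FIRST(N) = {λ, d, h}
FIRST(A) = {λ, d, f, h}
FOLLOW(S) = {$}
FOLLOW(P) = {$, d, f}
FOLLOW(N) = {$, d, f}
FOLLOW(A) = {$, d, f, h}
Cell M[A, d] receives both A → N f and A → λ — the grammar is not LL(1).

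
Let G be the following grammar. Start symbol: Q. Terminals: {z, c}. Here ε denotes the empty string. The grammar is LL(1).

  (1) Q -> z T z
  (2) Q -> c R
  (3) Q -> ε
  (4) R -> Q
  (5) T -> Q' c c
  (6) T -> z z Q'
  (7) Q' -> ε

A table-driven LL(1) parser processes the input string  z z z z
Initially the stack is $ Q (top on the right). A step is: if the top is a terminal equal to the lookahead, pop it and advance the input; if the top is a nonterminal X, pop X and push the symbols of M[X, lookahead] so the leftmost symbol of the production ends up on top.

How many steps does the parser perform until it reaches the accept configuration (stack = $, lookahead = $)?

7

step 1: stack=$ Q  input=z z z z $  — expand Q -> z T z
step 2: stack=$ z T z  input=z z z z $  — match z
step 3: stack=$ z T  input=z z z $  — expand T -> z z Q'
step 4: stack=$ z Q' z z  input=z z z $  — match z
step 5: stack=$ z Q' z  input=z z $  — match z
step 6: stack=$ z Q'  input=z $  — expand Q' -> ε
step 7: stack=$ z  input=z $  — match z
Accept reached after 7 steps.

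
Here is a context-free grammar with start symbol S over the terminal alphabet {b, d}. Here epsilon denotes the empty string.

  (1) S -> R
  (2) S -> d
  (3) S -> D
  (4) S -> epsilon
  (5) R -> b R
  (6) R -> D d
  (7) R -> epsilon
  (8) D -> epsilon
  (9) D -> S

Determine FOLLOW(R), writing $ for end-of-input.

{$, d}

FIRST(S): from S->R we get {epsilon, b, d}; from S->d we get {d}; from S->D we get {epsilon, b, d}; from S->epsilon we get {epsilon}. So FIRST(S) = {epsilon, b, d}.
FIRST(D): from D->epsilon we get {epsilon}; from D->S we get {epsilon, b, d}. So FIRST(D) = {epsilon, b, d}.
FIRST(R): from R->b R we get {b}; from R->D d we get {b, d}; from R->epsilon we get {epsilon}. So FIRST(R) = {epsilon, b, d}.
FOLLOW(S) includes $ since S is the start symbol.
FOLLOW(S): in D->S, the suffix after S is empty, so FOLLOW(S) ⊇ FOLLOW(D) = {$, d}. Thus FOLLOW(S) = {$, d}.
FOLLOW(R): in S->R, the suffix after R is empty, so FOLLOW(R) ⊇ FOLLOW(S) = {$, d}; in R->b R, the suffix after R is empty (adds nothing new). Thus FOLLOW(R) = {$, d}.
FOLLOW(D): in S->D, the suffix after D is empty, so FOLLOW(D) ⊇ FOLLOW(S) = {$, d}; in R->D d, D is followed by d with FIRST {d}. Thus FOLLOW(D) = {$, d}.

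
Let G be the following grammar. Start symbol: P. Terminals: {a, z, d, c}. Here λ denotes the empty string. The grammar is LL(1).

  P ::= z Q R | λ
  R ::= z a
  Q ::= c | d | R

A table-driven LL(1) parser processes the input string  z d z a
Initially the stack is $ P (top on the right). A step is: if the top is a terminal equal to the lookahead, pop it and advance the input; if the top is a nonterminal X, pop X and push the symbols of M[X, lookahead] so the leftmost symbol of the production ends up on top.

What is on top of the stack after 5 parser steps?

z

     Stack    Input      Action
  1  $ P      z d z a $  expand P ::= z Q R
  2  $ R Q z  z d z a $  match z
  3  $ R Q    d z a $    expand Q ::= d
  4  $ R d    d z a $    match d
  5  $ R      z a $      expand R ::= z a
Stack after step 5: $ a z (top = z).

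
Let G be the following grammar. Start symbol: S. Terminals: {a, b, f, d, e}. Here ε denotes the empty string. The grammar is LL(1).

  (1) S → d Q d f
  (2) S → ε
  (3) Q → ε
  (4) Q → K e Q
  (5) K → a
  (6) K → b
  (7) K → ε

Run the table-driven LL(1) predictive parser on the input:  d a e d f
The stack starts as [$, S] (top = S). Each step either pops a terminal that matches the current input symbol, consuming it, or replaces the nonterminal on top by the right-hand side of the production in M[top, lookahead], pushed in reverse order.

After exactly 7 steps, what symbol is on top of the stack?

d

     Stack        Input        Action
  1  $ S          d a e d f $  expand S → d Q d f
  2  $ f d Q d    d a e d f $  match d
  3  $ f d Q      a e d f $    expand Q → K e Q
  4  $ f d Q e K  a e d f $    expand K → a
  5  $ f d Q e a  a e d f $    match a
  6  $ f d Q e    e d f $      match e
  7  $ f d Q      d f $        expand Q → ε
Stack after step 7: $ f d (top = d).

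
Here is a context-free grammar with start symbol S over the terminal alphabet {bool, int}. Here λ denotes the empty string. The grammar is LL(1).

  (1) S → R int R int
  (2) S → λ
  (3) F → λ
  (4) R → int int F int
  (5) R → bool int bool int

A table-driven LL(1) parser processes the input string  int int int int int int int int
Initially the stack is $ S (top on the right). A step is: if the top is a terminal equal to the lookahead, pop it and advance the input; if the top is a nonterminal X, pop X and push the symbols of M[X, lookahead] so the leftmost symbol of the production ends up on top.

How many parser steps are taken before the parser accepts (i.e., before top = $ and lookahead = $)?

13

step 1: stack=$ S  input=int int int int int int int int $  — expand S → R int R int
step 2: stack=$ int R int R  input=int int int int int int int int $  — expand R → int int F int
step 3: stack=$ int R int int F int int  input=int int int int int int int int $  — match int
step 4: stack=$ int R int int F int  input=int int int int int int int $  — match int
step 5: stack=$ int R int int F  input=int int int int int int $  — expand F → λ
step 6: stack=$ int R int int  input=int int int int int int $  — match int
step 7: stack=$ int R int  input=int int int int int $  — match int
step 8: stack=$ int R  input=int int int int $  — expand R → int int F int
step 9: stack=$ int int F int int  input=int int int int $  — match int
step 10: stack=$ int int F int  input=int int int $  — match int
step 11: stack=$ int int F  input=int int $  — expand F → λ
step 12: stack=$ int int  input=int int $  — match int
step 13: stack=$ int  input=int $  — match int
Accept reached after 13 steps.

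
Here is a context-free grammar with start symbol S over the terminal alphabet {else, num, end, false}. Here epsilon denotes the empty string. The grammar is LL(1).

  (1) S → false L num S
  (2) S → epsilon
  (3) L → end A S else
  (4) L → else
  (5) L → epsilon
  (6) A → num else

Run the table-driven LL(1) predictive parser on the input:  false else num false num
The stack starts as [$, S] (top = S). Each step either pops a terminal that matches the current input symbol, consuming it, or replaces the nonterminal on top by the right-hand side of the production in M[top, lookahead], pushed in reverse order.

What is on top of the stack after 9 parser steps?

S

step 1: stack=$ S  input=false else num false num $  — expand S → false L num S
step 2: stack=$ S num L false  input=false else num false num $  — match false
step 3: stack=$ S num L  input=else num false num $  — expand L → else
step 4: stack=$ S num else  input=else num false num $  — match else
step 5: stack=$ S num  input=num false num $  — match num
step 6: stack=$ S  input=false num $  — expand S → false L num S
step 7: stack=$ S num L false  input=false num $  — match false
step 8: stack=$ S num L  input=num $  — expand L → epsilon
step 9: stack=$ S num  input=num $  — match num
Stack after step 9: $ S (top = S).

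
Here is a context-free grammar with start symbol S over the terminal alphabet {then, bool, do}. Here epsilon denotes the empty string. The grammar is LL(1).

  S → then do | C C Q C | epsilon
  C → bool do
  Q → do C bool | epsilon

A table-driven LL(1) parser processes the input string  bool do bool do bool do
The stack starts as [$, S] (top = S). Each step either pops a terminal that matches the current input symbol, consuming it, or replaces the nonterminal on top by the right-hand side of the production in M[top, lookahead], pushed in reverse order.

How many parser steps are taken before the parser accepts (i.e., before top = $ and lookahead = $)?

11

      Stack            Input                      Action
   1  $ S              bool do bool do bool do $  expand S → C C Q C
   2  $ C Q C C        bool do bool do bool do $  expand C → bool do
   3  $ C Q C do bool  bool do bool do bool do $  match bool
   4  $ C Q C do       do bool do bool do $       match do
   5  $ C Q C          bool do bool do $          expand C → bool do
   6  $ C Q do bool    bool do bool do $          match bool
   7  $ C Q do         do bool do $               match do
   8  $ C Q            bool do $                  expand Q → epsilon
   9  $ C              bool do $                  expand C → bool do
  10  $ do bool        bool do $                  match bool
  11  $ do             do $                       match do
Accept reached after 11 steps.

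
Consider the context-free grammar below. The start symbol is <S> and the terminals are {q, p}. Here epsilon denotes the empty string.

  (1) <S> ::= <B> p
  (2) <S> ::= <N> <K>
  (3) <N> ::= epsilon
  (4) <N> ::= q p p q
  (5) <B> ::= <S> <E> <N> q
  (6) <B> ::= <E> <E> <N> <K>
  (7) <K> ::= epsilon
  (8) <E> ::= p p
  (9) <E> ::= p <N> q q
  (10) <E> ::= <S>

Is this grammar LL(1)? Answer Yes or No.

FIRST(<S>) = {epsilon, p, q}
FIRST(<N>) = {epsilon, q}
FIRST(<B>) = {epsilon, p, q}
FIRST(<K>) = {epsilon}
FIRST(<E>) = {epsilon, p, q}
FOLLOW(<S>) = {$, p, q}
FOLLOW(<N>) = {$, p, q}
FOLLOW(<B>) = {p}
FOLLOW(<K>) = {$, p, q}
FOLLOW(<E>) = {p, q}
Cell M[<B>, p] receives both <B> ::= <S> <E> <N> q and <B> ::= <E> <E> <N> <K> — the grammar is not LL(1).

No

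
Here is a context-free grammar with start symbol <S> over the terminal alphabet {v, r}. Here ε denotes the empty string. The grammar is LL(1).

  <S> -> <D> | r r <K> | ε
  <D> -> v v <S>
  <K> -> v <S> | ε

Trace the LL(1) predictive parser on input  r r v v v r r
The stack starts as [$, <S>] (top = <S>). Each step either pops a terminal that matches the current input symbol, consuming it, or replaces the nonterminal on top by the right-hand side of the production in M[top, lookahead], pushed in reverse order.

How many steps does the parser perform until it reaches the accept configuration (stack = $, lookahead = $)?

step 1: stack=$ <S>  input=r r v v v r r $  — expand <S> -> r r <K>
step 2: stack=$ <K> r r  input=r r v v v r r $  — match r
step 3: stack=$ <K> r  input=r v v v r r $  — match r
step 4: stack=$ <K>  input=v v v r r $  — expand <K> -> v <S>
step 5: stack=$ <S> v  input=v v v r r $  — match v
step 6: stack=$ <S>  input=v v r r $  — expand <S> -> <D>
step 7: stack=$ <D>  input=v v r r $  — expand <D> -> v v <S>
step 8: stack=$ <S> v v  input=v v r r $  — match v
step 9: stack=$ <S> v  input=v r r $  — match v
step 10: stack=$ <S>  input=r r $  — expand <S> -> r r <K>
step 11: stack=$ <K> r r  input=r r $  — match r
step 12: stack=$ <K> r  input=r $  — match r
step 13: stack=$ <K>  input=$  — expand <K> -> ε
Accept reached after 13 steps.

13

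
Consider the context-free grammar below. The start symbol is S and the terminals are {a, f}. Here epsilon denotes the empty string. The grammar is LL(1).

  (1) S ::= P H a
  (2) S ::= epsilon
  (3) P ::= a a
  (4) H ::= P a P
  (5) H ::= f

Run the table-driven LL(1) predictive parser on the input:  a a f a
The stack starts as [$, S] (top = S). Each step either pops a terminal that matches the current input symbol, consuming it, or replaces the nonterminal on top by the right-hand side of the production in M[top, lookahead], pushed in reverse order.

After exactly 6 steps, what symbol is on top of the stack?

step 1: stack=$ S  input=a a f a $  — expand S ::= P H a
step 2: stack=$ a H P  input=a a f a $  — expand P ::= a a
step 3: stack=$ a H a a  input=a a f a $  — match a
step 4: stack=$ a H a  input=a f a $  — match a
step 5: stack=$ a H  input=f a $  — expand H ::= f
step 6: stack=$ a f  input=f a $  — match f
Stack after step 6: $ a (top = a).

a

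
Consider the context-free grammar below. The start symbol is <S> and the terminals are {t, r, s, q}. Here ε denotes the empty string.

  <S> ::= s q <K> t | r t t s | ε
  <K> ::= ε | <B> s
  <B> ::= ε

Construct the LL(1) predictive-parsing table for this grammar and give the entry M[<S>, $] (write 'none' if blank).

<S> ::= ε

FIRST(<S>): from <S>::=s q <K> t we get {s}; from <S>::=r t t s we get {r}; from <S>::=ε we get {ε}. So FIRST(<S>) = {ε, r, s}.
FIRST(<B>): from <B>::=ε we get {ε}. So FIRST(<B>) = {ε}.
FIRST(<K>): from <K>::=ε we get {ε}; from <K>::=<B> s we get {s}. So FIRST(<K>) = {ε, s}.
FOLLOW(<S>) includes $ since <S> is the start symbol.
FOLLOW(<S>): <S> appears on no right-hand side. Thus FOLLOW(<S>) = {$}.
For <S> ::= s q <K> t: FIRST(s q <K> t) = {s}, so it goes in M[<S>, t] for t ∈ {s}.
For <S> ::= r t t s: FIRST(r t t s) = {r}, so it goes in M[<S>, t] for t ∈ {r}.
For <S> ::= ε: FIRST(ε) = {ε}, so it goes in M[<S>, t] for t ∈ {}; since ε ∈ FIRST, also for every t ∈ FOLLOW(<S>) = {$}.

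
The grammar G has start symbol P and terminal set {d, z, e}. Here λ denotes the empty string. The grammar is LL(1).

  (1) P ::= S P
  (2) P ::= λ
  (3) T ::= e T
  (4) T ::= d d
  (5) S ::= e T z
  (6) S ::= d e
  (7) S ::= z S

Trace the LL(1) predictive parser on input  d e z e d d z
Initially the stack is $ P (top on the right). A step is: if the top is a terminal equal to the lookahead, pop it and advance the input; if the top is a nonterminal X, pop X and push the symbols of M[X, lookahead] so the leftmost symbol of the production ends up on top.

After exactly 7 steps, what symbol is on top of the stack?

     Stack    Input            Action
  1  $ P      d e z e d d z $  expand P ::= S P
  2  $ P S    d e z e d d z $  expand S ::= d e
  3  $ P e d  d e z e d d z $  match d
  4  $ P e    e z e d d z $    match e
  5  $ P      z e d d z $      expand P ::= S P
  6  $ P S    z e d d z $      expand S ::= z S
  7  $ P S z  z e d d z $      match z
Stack after step 7: $ P S (top = S).

S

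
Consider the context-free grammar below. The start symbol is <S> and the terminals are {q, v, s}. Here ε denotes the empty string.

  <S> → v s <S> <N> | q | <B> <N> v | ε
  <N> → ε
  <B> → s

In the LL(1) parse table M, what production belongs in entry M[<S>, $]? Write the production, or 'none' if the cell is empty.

<S> → ε

FIRST(<N>): from <N>→ε we get {ε}. So FIRST(<N>) = {ε}.
FIRST(<B>): from <B>→s we get {s}. So FIRST(<B>) = {s}.
FIRST(<S>): from <S>→v s <S> <N> we get {v}; from <S>→q we get {q}; from <S>→<B> <N> v we get {s}; from <S>→ε we get {ε}. So FIRST(<S>) = {ε, q, s, v}.
FOLLOW(<S>) includes $ since <S> is the start symbol.
FOLLOW(<S>): in <S>→v s <S> <N>, <S> is followed by <N> with FIRST {ε}; in <S>→v s <S> <N>, the suffix after <S> is nullable (adds nothing new). Thus FOLLOW(<S>) = {$}.
For <S> → v s <S> <N>: FIRST(v s <S> <N>) = {v}, so it goes in M[<S>, t] for t ∈ {v}.
For <S> → q: FIRST(q) = {q}, so it goes in M[<S>, t] for t ∈ {q}.
For <S> → <B> <N> v: FIRST(<B> <N> v) = {s}, so it goes in M[<S>, t] for t ∈ {s}.
For <S> → ε: FIRST(ε) = {ε}, so it goes in M[<S>, t] for t ∈ {}; since ε ∈ FIRST, also for every t ∈ FOLLOW(<S>) = {$}.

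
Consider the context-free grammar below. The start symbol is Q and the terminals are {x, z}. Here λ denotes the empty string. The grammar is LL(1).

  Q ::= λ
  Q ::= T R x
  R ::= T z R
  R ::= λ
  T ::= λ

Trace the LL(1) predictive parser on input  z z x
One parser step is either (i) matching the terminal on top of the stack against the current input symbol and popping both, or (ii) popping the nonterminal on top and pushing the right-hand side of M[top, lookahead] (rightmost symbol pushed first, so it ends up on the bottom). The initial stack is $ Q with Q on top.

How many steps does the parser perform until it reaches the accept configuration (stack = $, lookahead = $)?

step 1: stack=$ Q  input=z z x $  — expand Q ::= T R x
step 2: stack=$ x R T  input=z z x $  — expand T ::= λ
step 3: stack=$ x R  input=z z x $  — expand R ::= T z R
step 4: stack=$ x R z T  input=z z x $  — expand T ::= λ
step 5: stack=$ x R z  input=z z x $  — match z
step 6: stack=$ x R  input=z x $  — expand R ::= T z R
step 7: stack=$ x R z T  input=z x $  — expand T ::= λ
step 8: stack=$ x R z  input=z x $  — match z
step 9: stack=$ x R  input=x $  — expand R ::= λ
step 10: stack=$ x  input=x $  — match x
Accept reached after 10 steps.

10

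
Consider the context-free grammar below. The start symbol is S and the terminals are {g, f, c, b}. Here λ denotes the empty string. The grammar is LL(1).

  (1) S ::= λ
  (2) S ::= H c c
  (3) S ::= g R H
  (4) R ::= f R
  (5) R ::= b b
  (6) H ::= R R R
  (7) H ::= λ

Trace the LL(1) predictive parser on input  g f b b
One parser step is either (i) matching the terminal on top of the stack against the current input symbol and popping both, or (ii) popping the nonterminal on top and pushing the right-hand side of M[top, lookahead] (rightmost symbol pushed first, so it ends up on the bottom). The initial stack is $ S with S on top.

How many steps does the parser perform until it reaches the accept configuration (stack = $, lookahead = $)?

8

step 1: stack=$ S  input=g f b b $  — expand S ::= g R H
step 2: stack=$ H R g  input=g f b b $  — match g
step 3: stack=$ H R  input=f b b $  — expand R ::= f R
step 4: stack=$ H R f  input=f b b $  — match f
step 5: stack=$ H R  input=b b $  — expand R ::= b b
step 6: stack=$ H b b  input=b b $  — match b
step 7: stack=$ H b  input=b $  — match b
step 8: stack=$ H  input=$  — expand H ::= λ
Accept reached after 8 steps.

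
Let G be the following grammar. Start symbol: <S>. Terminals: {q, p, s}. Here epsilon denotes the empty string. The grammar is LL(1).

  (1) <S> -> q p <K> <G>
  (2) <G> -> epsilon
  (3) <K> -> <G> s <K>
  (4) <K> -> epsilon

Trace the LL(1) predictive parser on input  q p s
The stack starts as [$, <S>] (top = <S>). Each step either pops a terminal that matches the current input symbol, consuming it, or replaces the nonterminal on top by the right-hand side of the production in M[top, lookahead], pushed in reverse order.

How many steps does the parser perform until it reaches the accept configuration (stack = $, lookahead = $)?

     Stack            Input    Action
  1  $ <S>            q p s $  expand <S> -> q p <K> <G>
  2  $ <G> <K> p q    q p s $  match q
  3  $ <G> <K> p      p s $    match p
  4  $ <G> <K>        s $      expand <K> -> <G> s <K>
  5  $ <G> <K> s <G>  s $      expand <G> -> epsilon
  6  $ <G> <K> s      s $      match s
  7  $ <G> <K>        $        expand <K> -> epsilon
  8  $ <G>            $        expand <G> -> epsilon
Accept reached after 8 steps.

8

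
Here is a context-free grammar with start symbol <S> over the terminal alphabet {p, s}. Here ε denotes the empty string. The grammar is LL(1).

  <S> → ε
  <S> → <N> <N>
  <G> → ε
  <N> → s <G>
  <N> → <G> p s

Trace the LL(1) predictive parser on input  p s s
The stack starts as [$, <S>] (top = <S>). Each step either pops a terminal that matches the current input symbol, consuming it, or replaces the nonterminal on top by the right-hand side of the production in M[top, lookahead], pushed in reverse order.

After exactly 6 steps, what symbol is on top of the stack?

s

step 1: stack=$ <S>  input=p s s $  — expand <S> → <N> <N>
step 2: stack=$ <N> <N>  input=p s s $  — expand <N> → <G> p s
step 3: stack=$ <N> s p <G>  input=p s s $  — expand <G> → ε
step 4: stack=$ <N> s p  input=p s s $  — match p
step 5: stack=$ <N> s  input=s s $  — match s
step 6: stack=$ <N>  input=s $  — expand <N> → s <G>
Stack after step 6: $ <G> s (top = s).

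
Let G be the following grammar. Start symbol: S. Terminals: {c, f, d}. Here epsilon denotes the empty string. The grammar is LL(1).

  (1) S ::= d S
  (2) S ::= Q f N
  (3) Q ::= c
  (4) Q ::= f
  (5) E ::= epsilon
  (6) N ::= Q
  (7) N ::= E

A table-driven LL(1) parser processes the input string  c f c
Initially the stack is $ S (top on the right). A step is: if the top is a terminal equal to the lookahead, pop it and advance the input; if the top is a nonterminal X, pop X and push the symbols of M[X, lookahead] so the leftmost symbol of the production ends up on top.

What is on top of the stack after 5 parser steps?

     Stack    Input    Action
  1  $ S      c f c $  expand S ::= Q f N
  2  $ N f Q  c f c $  expand Q ::= c
  3  $ N f c  c f c $  match c
  4  $ N f    f c $    match f
  5  $ N      c $      expand N ::= Q
Stack after step 5: $ Q (top = Q).

Q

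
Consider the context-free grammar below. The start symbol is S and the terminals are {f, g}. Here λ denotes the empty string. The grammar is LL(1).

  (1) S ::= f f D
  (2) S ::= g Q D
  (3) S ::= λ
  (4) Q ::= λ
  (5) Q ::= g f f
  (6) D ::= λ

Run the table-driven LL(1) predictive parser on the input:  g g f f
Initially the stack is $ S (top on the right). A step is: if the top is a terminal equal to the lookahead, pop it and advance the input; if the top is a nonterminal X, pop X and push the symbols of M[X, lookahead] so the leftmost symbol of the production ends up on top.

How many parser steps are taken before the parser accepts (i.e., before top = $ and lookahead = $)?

7

     Stack      Input      Action
  1  $ S        g g f f $  expand S ::= g Q D
  2  $ D Q g    g g f f $  match g
  3  $ D Q      g f f $    expand Q ::= g f f
  4  $ D f f g  g f f $    match g
  5  $ D f f    f f $      match f
  6  $ D f      f $        match f
  7  $ D        $          expand D ::= λ
Accept reached after 7 steps.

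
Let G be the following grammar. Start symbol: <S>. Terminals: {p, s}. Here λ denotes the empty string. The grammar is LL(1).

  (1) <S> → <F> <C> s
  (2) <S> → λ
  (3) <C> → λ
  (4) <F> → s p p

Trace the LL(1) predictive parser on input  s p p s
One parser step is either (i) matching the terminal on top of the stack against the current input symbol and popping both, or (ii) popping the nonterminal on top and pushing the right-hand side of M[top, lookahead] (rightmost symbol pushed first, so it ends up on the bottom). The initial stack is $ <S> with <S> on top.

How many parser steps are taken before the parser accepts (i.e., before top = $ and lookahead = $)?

     Stack          Input      Action
  1  $ <S>          s p p s $  expand <S> → <F> <C> s
  2  $ s <C> <F>    s p p s $  expand <F> → s p p
  3  $ s <C> p p s  s p p s $  match s
  4  $ s <C> p p    p p s $    match p
  5  $ s <C> p      p s $      match p
  6  $ s <C>        s $        expand <C> → λ
  7  $ s            s $        match s
Accept reached after 7 steps.

7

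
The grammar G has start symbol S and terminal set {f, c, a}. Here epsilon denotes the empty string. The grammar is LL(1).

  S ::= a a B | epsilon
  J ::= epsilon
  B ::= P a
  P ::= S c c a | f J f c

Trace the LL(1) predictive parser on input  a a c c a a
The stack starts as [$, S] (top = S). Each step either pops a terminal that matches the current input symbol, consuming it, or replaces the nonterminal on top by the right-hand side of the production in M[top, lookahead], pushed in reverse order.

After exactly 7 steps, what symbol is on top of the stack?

c

     Stack        Input          Action
  1  $ S          a a c c a a $  expand S ::= a a B
  2  $ B a a      a a c c a a $  match a
  3  $ B a        a c c a a $    match a
  4  $ B          c c a a $      expand B ::= P a
  5  $ a P        c c a a $      expand P ::= S c c a
  6  $ a a c c S  c c a a $      expand S ::= epsilon
  7  $ a a c c    c c a a $      match c
Stack after step 7: $ a a c (top = c).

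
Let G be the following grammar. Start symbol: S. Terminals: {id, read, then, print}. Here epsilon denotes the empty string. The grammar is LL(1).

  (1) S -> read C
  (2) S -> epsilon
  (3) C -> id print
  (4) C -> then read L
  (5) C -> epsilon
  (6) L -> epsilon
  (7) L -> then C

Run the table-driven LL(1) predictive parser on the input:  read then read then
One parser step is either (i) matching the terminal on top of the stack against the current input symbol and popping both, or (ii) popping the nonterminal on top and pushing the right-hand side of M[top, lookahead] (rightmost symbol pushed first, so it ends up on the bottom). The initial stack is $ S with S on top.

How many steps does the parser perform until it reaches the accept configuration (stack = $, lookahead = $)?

step 1: stack=$ S  input=read then read then $  — expand S -> read C
step 2: stack=$ C read  input=read then read then $  — match read
step 3: stack=$ C  input=then read then $  — expand C -> then read L
step 4: stack=$ L read then  input=then read then $  — match then
step 5: stack=$ L read  input=read then $  — match read
step 6: stack=$ L  input=then $  — expand L -> then C
step 7: stack=$ C then  input=then $  — match then
step 8: stack=$ C  input=$  — expand C -> epsilon
Accept reached after 8 steps.

8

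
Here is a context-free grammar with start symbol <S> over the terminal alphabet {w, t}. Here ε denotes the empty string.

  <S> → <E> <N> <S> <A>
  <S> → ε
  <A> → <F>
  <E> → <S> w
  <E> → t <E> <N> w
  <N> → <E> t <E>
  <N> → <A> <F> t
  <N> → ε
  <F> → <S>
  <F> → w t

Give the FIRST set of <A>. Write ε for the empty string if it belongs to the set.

FIRST(<S>): from <S>→<E> <N> <S> <A> we get {t, w}; from <S>→ε we get {ε}. So FIRST(<S>) = {ε, t, w}.
FIRST(<E>): from <E>→<S> w we get {t, w}; from <E>→t <E> <N> w we get {t}. So FIRST(<E>) = {t, w}.
FIRST(<F>): from <F>→<S> we get {ε, t, w}; from <F>→w t we get {w}. So FIRST(<F>) = {ε, t, w}.
FIRST(<A>): from <A>→<F> we get {ε, t, w}. So FIRST(<A>) = {ε, t, w}.
FIRST(<N>): from <N>→<E> t <E> we get {t, w}; from <N>→<A> <F> t we get {t, w}; from <N>→ε we get {ε}. So FIRST(<N>) = {ε, t, w}.

{ε, t, w}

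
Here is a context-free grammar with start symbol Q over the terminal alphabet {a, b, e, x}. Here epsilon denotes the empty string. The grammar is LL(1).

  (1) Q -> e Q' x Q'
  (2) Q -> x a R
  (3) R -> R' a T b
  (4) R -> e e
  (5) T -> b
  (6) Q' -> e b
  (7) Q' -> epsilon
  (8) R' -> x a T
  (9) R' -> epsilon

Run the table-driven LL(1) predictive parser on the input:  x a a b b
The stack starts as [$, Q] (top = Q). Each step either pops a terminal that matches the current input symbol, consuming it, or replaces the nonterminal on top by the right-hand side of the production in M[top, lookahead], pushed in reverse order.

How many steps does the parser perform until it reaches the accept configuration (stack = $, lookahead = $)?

9

step 1: stack=$ Q  input=x a a b b $  — expand Q -> x a R
step 2: stack=$ R a x  input=x a a b b $  — match x
step 3: stack=$ R a  input=a a b b $  — match a
step 4: stack=$ R  input=a b b $  — expand R -> R' a T b
step 5: stack=$ b T a R'  input=a b b $  — expand R' -> epsilon
step 6: stack=$ b T a  input=a b b $  — match a
step 7: stack=$ b T  input=b b $  — expand T -> b
step 8: stack=$ b b  input=b b $  — match b
step 9: stack=$ b  input=b $  — match b
Accept reached after 9 steps.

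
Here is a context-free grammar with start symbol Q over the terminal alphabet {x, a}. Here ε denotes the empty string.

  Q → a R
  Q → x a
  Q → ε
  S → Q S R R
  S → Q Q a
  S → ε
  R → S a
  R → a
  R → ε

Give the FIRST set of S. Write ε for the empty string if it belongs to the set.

FIRST(Q): from Q→a R we get {a}; from Q→x a we get {x}; from Q→ε we get {ε}. So FIRST(Q) = {ε, a, x}.
FIRST(S): from S→Q S R R we get {ε, a, x}; from S→Q Q a we get {a, x}; from S→ε we get {ε}. So FIRST(S) = {ε, a, x}.
FIRST(R): from R→S a we get {a, x}; from R→a we get {a}; from R→ε we get {ε}. So FIRST(R) = {ε, a, x}.

{ε, a, x}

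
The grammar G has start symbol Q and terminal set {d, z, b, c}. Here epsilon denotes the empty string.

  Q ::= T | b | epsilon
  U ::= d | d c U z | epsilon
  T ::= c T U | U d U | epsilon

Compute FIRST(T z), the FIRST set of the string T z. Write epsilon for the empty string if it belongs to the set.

FIRST(U) = {epsilon, d}
FIRST(T) = {epsilon, c, d}  (via U d U)
FIRST(Q) = {epsilon, b, c, d}  (via T)
FIRST(T z): take FIRST of each symbol in turn, carrying on past any symbol whose FIRST contains epsilon; result {c, d, z}.

{c, d, z}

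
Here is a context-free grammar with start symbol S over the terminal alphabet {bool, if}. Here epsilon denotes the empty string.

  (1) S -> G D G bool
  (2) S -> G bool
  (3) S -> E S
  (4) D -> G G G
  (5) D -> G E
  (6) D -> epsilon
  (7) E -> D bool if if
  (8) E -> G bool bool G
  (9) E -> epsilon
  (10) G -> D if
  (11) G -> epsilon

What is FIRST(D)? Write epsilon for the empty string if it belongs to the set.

{epsilon, bool, if}

FIRST(S) = {bool, if}  (via G D G bool, G bool, E S)
FIRST(D) = {epsilon, bool, if}  (via G G G, G E)
FIRST(G) = {epsilon, bool, if}  (via D if)
FIRST(E) = {epsilon, bool, if}  (via D bool if if, G bool bool G)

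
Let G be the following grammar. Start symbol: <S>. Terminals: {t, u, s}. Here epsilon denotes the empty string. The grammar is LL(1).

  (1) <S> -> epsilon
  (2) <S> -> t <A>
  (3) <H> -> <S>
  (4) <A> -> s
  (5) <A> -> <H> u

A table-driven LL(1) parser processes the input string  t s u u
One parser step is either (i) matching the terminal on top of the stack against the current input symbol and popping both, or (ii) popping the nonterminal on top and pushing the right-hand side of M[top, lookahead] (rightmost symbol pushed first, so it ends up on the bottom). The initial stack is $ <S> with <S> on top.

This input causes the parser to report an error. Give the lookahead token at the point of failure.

     Stack    Input      Action
  1  $ <S>    t s u u $  expand <S> -> t <A>
  2  $ <A> t  t s u u $  match t
  3  $ <A>    s u u $    expand <A> -> s
  4  $ s      s u u $    match s
  5  $        u u $      error: stack empty but input remains

u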